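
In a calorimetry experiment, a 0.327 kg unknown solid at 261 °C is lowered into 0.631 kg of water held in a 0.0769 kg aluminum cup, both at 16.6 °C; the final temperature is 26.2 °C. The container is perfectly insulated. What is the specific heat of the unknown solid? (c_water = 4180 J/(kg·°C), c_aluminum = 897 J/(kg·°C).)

Taking heat into each body as positive, Σ m c ΔT = 0:
0.327·c·(26.2 − 261) + 0.631·4180·(26.2 − 16.6) + 0.0769·897·(26.2 − 16.6) = 0
-76.78 c = -25983
c = -25983/-76.78 ≈ 338.4 J/(kg·°C)

c ≈ 338 J/(kg·°C)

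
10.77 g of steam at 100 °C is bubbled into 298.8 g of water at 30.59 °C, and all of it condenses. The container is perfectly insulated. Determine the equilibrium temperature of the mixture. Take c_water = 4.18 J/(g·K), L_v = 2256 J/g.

T_f ≈ 51.8 °C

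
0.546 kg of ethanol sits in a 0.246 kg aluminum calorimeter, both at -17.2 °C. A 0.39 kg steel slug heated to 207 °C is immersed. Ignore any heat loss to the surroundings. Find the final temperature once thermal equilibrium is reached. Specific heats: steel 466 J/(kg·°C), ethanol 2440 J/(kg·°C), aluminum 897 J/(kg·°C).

T_f ≈ 6.3 °C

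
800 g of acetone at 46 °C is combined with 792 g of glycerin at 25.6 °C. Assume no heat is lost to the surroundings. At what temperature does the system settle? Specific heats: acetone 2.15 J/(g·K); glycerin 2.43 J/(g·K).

T_f ≈ 35.2 °C

Energy conservation, ΣQ = 0:
800·2.15·(T − 46) + 792·2.43·(T − 25.6) = 0
1720(T − 46) + 1924.6(T − 25.6) = 0
3644.6 T = 128389
T = 128389 / 3644.6 = 35.2 °C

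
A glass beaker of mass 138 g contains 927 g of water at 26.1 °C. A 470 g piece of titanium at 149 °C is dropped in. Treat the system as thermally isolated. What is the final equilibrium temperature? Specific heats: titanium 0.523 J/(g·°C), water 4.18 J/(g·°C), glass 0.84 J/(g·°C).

Conservation of energy gives ΣQ = 0:
470*0.523*(T − 149) + 927*4.18*(T − 26.1) + 138*0.84*(T − 26.1) = 0
245.81(T − 149) + 3874.9(T − 26.1) + 115.92(T − 26.1) = 0
4236.6 T = 140785
T ≈ 33.23 °C

T_f ≈ 33.2 °C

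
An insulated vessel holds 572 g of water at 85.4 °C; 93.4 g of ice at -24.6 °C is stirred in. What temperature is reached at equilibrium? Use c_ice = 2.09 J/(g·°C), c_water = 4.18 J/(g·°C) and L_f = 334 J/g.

Let T be the final temperature. ΣQ_i = 0:
ice -24.6→0 °C: 93.4·2.09·24.6 = 4802.1; fusion: m_ice L_f = 93.4·334 = 31196; meltwater 0→T: 93.4·4.18·T = 390.41 T; water: 2391(T − 85.4)
2781.4 T = 204188 − 35998 = 168190
T ≈ 60.47 °C. Since T > 0 °C, the all-ice-melts assumption holds.

T_f ≈ 60.5 °C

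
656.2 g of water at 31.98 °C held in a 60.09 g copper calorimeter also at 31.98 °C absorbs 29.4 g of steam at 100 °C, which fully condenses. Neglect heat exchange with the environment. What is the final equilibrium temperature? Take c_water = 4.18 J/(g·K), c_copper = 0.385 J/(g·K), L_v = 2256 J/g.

T_f ≈ 57.8 °C

Net heat exchanged in the isolated system is zero:
latent heat released on condensation: 29.4·2256 = 66326; condensed water 100 °C→T: 122.89(T − 100); water warms: 656.2·4.18·(T − 31.98) = 2742.9(T − 31.98); copper cup: 60.09·0.385·(T − 31.98) = 23.13(T − 31.98)
2888.9 T = 66326 + 12289 + 88458 = 167074
T ≈ 57.83 °C — below 100 °C, confirming all the steam condensed.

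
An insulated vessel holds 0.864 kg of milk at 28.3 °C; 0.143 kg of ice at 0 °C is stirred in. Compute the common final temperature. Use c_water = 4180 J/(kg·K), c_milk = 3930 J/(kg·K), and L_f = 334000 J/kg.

Heat gained plus heat lost sum to zero:
melt ice: 0.143·334000 = 47762
  meltwater 0→T: 0.143·4180·T = 597.74 T
  milk cools: 0.864·3930·(T − 28.3) = 3395.5(T − 28.3)
3993.3 T = 96093 − 47762 = 48331
T ≈ 12.10 °C (positive, so assuming full melt was valid).

T_f ≈ 12.1 °C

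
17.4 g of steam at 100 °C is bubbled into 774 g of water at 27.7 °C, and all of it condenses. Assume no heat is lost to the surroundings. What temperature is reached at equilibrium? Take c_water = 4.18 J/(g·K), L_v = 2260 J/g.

Setting the total heat transfer to zero:
condense steam: −17.4·2260 = −39324
  condensate cools 100→T: 17.4·4.18·(T − 100) = 72.73(T − 100)
  water warms: 774·4.18·(T − 27.7) = 3235.3(T − 27.7)
3308.1 T = 39324 + 7273.2 + 89618 = 136216
T ≈ 41.18 °C — below 100 °C, confirming all the steam condensed.

T_f ≈ 41.2 °C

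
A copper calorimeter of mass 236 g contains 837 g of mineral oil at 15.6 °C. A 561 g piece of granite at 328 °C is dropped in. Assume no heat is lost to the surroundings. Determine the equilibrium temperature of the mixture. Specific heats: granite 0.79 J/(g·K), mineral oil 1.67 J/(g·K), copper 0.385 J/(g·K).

Let T be the final temperature. ΣQ_i = 0:
561×0.79×(T − 328) + 837×1.67×(T − 15.6) + 236×0.385×(T − 15.6) = 0
(443.19 + 1397.8 + 90.86) T = 443.19×328 + 1397.8×15.6 + 90.86×15.6
T = 168589/1931.8 ≈ 87.27 °C

T_f ≈ 87.3 °C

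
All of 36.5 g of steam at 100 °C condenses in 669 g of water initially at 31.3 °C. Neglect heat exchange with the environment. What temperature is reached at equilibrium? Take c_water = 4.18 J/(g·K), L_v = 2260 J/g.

Energy conservation, ΣQ = 0:
condense steam: −36.5·2260 = −82490
  condensate cools 100→T: 36.5·4.18·(T − 100) = 152.57(T − 100)
  original water: 2796.4(T − 31.3)
2949 T = 82490 + 15257 + 87528 = 185275
T ≈ 62.83 °C — below 100 °C, confirming all the steam condensed.

T_f ≈ 62.8 °C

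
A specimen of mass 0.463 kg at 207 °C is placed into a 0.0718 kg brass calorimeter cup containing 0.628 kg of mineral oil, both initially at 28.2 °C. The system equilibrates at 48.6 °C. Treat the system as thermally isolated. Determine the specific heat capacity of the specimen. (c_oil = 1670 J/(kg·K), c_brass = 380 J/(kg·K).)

Energy conservation, ΣQ = 0:
0.463·c·(48.6 − 207) + 0.628·1670·(48.6 − 28.2) + 0.0718·380·(48.6 − 28.2) = 0
-73.34 c = -21951
c = -21951/-73.34 ≈ 299.3 J/(kg·K)

c ≈ 299 J/(kg·K)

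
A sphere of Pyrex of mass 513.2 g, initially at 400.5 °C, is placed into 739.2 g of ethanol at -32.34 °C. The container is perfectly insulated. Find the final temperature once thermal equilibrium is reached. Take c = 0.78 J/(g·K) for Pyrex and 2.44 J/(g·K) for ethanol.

Taking heat into each body as positive, Σ m c ΔT = 0:
513.2*0.78*(T − 400.5) + 739.2*2.44*(T − (-32.34)) = 0
400.3(T − 400.5) + 1803.6(T − (-32.34)) = 0
(400.3 + 1803.6) T = 400.3*400.5 + 1803.6*(-32.34)
T = 101989/2203.9 ≈ 46.28 °C

T_f ≈ 46.3 °C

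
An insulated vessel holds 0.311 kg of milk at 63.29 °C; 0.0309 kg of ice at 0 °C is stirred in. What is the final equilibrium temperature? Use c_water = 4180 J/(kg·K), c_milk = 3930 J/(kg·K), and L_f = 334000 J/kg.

T_f ≈ 49.6 °C

Sum of m c ΔT and latent-heat terms is zero:
melt ice: 0.0309×334000 = 10321
  warm the meltwater: 129.16 T
  milk: 1222.2(T − 63.29)
1351.4 T = 77355 − 10321 = 67034
T ≈ 49.60 °C. Since T > 0 °C, the all-ice-melts assumption holds.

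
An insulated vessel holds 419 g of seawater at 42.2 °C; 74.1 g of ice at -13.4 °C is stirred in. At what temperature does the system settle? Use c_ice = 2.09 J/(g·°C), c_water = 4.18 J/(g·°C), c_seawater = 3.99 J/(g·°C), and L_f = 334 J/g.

T_f ≈ 22.1 °C

Setting the total heat transfer to zero:
ice -13.4→0 °C: 74.1×2.09×13.4 = 2075.2
  melt ice: 74.1×334 = 24749
  meltwater 0→T: 74.1×4.18×T = 309.74 T
  seawater: 1671.8(T − 42.2)
1981.5 T = 70550 − 26825 = 43726
T ≈ 22.07 °C (positive, so assuming full melt was valid).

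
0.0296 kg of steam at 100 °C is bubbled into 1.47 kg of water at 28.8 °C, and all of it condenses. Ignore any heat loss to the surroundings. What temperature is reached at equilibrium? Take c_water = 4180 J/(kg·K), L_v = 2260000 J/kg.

Let T be the final temperature. ΣQ_i = 0:
latent heat released on condensation: 0.0296×2260000 = 66896
  condensate cools 100→T: 0.0296×4180×(T − 100) = 123.73(T − 100)
  original water: 6144.6(T − 28.8)
6268.3 T = 66896 + 12373 + 176964 = 256233
T ≈ 40.88 °C — below 100 °C, confirming all the steam condensed.

T_f ≈ 40.9 °C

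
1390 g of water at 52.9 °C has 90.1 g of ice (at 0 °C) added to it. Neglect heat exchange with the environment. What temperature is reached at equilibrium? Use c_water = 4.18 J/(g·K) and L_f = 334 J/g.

Energy balance with sensible and latent terms:
latent heat to melt: 90.1×334 = 30093; warm the meltwater: 376.62 T; water cools: 1390×4.18×(T − 52.9) = 5810.2(T − 52.9)
6186.8 T = 307360 − 30093 = 277266
T ≈ 44.82 °C (positive, so assuming full melt was valid).

T_f ≈ 44.8 °C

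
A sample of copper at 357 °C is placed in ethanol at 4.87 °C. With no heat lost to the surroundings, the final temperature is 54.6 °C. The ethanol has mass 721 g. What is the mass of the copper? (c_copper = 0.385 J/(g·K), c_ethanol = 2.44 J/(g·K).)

|Q_copper| = |Q_ethanol|:
m·0.385·(357 − 54.6) = 721·2.44·(54.6 − 4.87)
116.42 m = 87487  ⇒  m ≈ 751.5 g

m ≈ 751 g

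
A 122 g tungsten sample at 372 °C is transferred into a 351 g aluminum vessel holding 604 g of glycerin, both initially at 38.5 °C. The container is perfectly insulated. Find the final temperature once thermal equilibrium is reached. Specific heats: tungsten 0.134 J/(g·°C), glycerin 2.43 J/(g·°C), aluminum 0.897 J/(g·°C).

T_f ≈ 41.5 °C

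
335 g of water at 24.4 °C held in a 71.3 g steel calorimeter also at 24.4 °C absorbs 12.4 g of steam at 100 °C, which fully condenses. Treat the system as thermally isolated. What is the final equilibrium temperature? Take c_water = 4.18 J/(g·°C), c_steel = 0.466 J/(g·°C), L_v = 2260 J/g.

Energy balance with sensible and latent terms:
condense steam: −12.4×2260 = −28024
  condensate cools 100→T: 12.4×4.18×(T − 100) = 51.83(T − 100)
  water warms: 335×4.18×(T − 24.4) = 1400.3(T − 24.4)
  cup: 33.23(T − 24.4)
1485.4 T = 28024 + 5183.2 + 34978 = 68185
T ≈ 45.90 °C (< 100 °C, so full condensation is consistent).

T_f ≈ 45.9 °C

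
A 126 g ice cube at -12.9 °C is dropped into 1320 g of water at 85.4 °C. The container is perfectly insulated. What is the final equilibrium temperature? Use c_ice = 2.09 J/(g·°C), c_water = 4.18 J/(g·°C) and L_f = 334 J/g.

Taking heat into each body as positive, Σ m c ΔT = 0:
ice -12.9→0 °C: 126·2.09·12.9 = 3397.1; fusion: m_ice L_f = 126·334 = 42084; meltwater 0→T: 126·4.18·T = 526.68 T; water cools: 1320·4.18·(T − 85.4) = 5517.6(T − 85.4)
6044.3 T = 471203 − 45481 = 425722
T ≈ 70.43 °C. Since T > 0 °C, the all-ice-melts assumption holds.

T_f ≈ 70.4 °C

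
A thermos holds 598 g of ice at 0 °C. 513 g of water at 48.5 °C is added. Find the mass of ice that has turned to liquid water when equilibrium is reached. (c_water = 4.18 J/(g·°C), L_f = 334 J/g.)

m_melted ≈ 311 g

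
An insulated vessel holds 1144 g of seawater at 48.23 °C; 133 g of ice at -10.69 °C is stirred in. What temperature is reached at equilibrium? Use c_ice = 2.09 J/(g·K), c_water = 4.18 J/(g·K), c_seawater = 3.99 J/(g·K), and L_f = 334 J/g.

Let T be the final temperature. ΣQ_i = 0:
warm ice to 0 °C: 133×2.09×(0 − (-10.69)) = 2971.5
  melt ice: 133×334 = 44422
  warm the meltwater: 555.94 T
  seawater: 4564.6(T − 48.23)
5120.5 T = 220149 − 47393 = 172755
T ≈ 33.74 °C. Since T > 0 °C, the all-ice-melts assumption holds.

T_f ≈ 33.7 °C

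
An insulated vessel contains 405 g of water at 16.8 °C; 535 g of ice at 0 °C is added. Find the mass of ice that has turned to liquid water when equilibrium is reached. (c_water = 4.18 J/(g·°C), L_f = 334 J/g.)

Cooling the water to 0 °C releases 405·4.18·16.8 = 28441 J.
Melting all 535 g of ice would need 535·334 = 178690 J.
Since 28441 < 178690 J, not all the ice melts; equilibrium is at 0 °C.
m_melted·334 = 28441  ⇒  m_melted ≈ 85.15 g.

m_melted ≈ 85.2 g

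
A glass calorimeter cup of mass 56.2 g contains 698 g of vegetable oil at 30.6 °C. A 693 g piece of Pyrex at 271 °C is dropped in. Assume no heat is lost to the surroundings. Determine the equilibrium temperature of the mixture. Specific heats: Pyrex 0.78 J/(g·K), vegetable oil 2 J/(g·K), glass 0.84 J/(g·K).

T_f ≈ 96.1 °C

T_f is the heat-capacity-weighted average of the initial temperatures:
T_f = (540.54·271 + 1396·30.6 + 47.21·30.6) / (540.54 + 1396 + 47.21)
    = 190649 / 1983.7 ≈ 96.11 °C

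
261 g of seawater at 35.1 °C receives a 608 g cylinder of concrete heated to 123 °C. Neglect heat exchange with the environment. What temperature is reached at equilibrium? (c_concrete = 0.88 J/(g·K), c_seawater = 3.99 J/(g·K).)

T_f ≈ 64.9 °C

|Q_concrete| = |Q_seawater|:
608·0.88·(123 − T) = 261·3.99·(T − 35.1)
535.04(123 − T) = 1041.4(T − 35.1)
1576.4 T = 102363  ⇒  T ≈ 64.93 °C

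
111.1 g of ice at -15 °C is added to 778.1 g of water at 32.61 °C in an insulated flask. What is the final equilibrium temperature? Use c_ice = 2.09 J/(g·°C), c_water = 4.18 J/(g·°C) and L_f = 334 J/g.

Setting the total heat transfer to zero:
warm ice to 0 °C: 111.1×2.09×(0 − (-15)) = 3483; fusion: m_ice L_f = 111.1×334 = 37107; meltwater 0→T: 111.1×4.18×T = 464.4 T; water cools: 778.1×4.18×(T − 32.61) = 3252.5(T − 32.61)
3716.9 T = 106063 − 40590 = 65472
T ≈ 17.61 °C. Since T > 0 °C, the all-ice-melts assumption holds.

T_f ≈ 17.6 °C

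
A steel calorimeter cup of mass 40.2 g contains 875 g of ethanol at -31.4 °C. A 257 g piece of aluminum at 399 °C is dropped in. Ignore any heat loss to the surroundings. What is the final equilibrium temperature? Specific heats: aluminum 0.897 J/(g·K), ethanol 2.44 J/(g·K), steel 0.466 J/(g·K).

T_f ≈ 10.2 °C

Let T be the final temperature. ΣQ_i = 0:
257×0.897×(T − 399) + 875×2.44×(T − (-31.4)) + 40.2×0.466×(T − (-31.4)) = 0
230.53(T − 399) + 2135(T − (-31.4)) + 18.73(T − (-31.4)) = 0
2384.3 T = 24354
T ≈ 10.21 °C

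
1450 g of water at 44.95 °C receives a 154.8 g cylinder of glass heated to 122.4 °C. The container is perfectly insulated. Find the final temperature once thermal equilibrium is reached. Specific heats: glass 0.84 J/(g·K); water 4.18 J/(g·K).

T_f ≈ 46.6 °C

Let T be the final temperature. ΣQ_i = 0:
154.8*0.84*(T − 122.4) + 1450*4.18*(T − 44.95) = 0
6191 T = 288358
T ≈ 46.58 °C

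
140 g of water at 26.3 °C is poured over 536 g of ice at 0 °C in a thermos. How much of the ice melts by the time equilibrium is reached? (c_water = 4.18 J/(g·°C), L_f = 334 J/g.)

m_melted ≈ 46.1 g

Water can give up m c ΔT = 140×4.18×26.3 = 15391 J before reaching 0 °C.
Melting all 536 g of ice would need 536×334 = 179024 J.
That's not enough to melt it all — equilibrium is at 0 °C with ice remaining.
m_melt = 15391 / L_f = 46.08 g.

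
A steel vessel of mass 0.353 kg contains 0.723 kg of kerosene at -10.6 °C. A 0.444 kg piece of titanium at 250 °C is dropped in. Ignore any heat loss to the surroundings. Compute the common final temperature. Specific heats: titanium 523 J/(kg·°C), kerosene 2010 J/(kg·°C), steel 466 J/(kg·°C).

T_f ≈ 22.1 °C

Heat gained plus heat lost sum to zero:
0.444·523·(T − 250) + 0.723·2010·(T − (-10.6)) + 0.353·466·(T − (-10.6)) = 0
1849.9 T = 40905
T = 40905 / 1849.9 = 22.1 °C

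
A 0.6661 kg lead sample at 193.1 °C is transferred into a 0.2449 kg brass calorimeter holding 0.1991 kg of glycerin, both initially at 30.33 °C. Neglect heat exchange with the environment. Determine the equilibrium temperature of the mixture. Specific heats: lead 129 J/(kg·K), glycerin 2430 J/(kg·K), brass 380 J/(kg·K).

With ΣQ=0 the equilibrium temperature is the m·c-weighted mean:
T_f = (85.93×193.1 + 483.81×30.33 + 93.06×30.33) / (85.93 + 483.81 + 93.06)
    = 34089 / 662.8 ≈ 51.43 °C

T_f ≈ 51.4 °C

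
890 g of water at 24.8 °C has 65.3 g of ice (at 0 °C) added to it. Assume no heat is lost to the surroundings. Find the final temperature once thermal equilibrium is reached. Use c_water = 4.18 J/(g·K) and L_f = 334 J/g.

Energy conservation, ΣQ = 0:
melt ice: 65.3×334 = 21810
  warm the meltwater: 272.95 T
  water: 3720.2(T − 24.8)
3993.2 T = 92261 − 21810 = 70451
T ≈ 17.64 °C — above 0 °C, consistent with complete melting.

T_f ≈ 17.6 °C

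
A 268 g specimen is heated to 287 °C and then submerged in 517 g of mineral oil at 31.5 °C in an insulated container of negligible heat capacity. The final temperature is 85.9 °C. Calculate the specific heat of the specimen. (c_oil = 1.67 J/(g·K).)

c ≈ 0.871 J/(g·K)

Let T be the final temperature. ΣQ_i = 0:
268×c×(85.9 − 287) + 517×1.67×(85.9 − 31.5) = 0
-53895 c = -46968
c = -46968/-53895 ≈ 0.8715 J/(g·K)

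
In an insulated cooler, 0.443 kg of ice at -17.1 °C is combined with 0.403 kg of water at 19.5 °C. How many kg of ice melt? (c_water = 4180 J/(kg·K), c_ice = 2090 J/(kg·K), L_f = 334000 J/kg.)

m_melted ≈ 0.0509 kg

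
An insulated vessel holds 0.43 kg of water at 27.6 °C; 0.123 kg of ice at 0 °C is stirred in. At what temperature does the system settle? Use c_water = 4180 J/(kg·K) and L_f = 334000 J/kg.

Heat gained plus heat lost sum to zero:
fusion: m_ice L_f = 0.123×334000 = 41082
  warm the meltwater: 514.14 T
  water: 1797.4(T − 27.6)
2311.5 T = 49608 − 41082 = 8526.2
T ≈ 3.69 °C (positive, so assuming full melt was valid).

T_f ≈ 3.7 °C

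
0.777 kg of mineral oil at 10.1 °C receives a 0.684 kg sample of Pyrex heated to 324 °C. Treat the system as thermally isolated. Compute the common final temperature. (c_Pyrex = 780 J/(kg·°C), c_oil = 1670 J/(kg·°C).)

T_f ≈ 101.6 °C

Heat gained plus heat lost sum to zero:
0.684*780*(T − 324) + 0.777*1670*(T − 10.1) = 0
1831.1 T = 185966
T = 185966/1831.1 ≈ 101.56 °C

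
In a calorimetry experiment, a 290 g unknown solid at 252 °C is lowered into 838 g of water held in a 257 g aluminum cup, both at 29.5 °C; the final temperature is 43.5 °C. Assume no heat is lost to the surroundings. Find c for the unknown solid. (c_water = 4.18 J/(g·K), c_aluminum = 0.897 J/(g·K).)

Conservation of energy gives ΣQ = 0:
290×c×(43.5 − 252) + 838×4.18×(43.5 − 29.5) + 257×0.897×(43.5 − 29.5) = 0
-60465 c = -52267
c = -52267/-60465 ≈ 0.8644 J/(g·K)

c ≈ 0.864 J/(g·K)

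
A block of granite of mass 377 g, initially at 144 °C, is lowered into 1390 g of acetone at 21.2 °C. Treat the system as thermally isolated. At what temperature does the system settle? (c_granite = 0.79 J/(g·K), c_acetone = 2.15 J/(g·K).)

With ΣQ=0 the equilibrium temperature is the m·c-weighted mean:
T_f = (297.83*144 + 2988.5*21.2) / (297.83 + 2988.5)
    = 106244 / 3286.3 ≈ 32.33 °C

T_f ≈ 32.3 °C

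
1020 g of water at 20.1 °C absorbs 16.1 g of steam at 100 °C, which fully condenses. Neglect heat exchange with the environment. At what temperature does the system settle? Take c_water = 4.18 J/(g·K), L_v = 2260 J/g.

T_f ≈ 29.7 °C

Conservation of energy gives ΣQ = 0:
latent heat released on condensation: 16.1·2260 = 36386
  condensate cools 100→T: 16.1·4.18·(T − 100) = 67.3(T − 100)
  water warms: 1020·4.18·(T − 20.1) = 4263.6(T − 20.1)
4330.9 T = 36386 + 6729.8 + 85698 = 128814
T ≈ 29.74 °C, under the boiling point, so the assumption holds.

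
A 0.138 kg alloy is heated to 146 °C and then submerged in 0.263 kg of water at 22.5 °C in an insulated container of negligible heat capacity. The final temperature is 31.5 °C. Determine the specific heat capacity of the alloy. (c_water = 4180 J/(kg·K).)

Conservation of energy gives ΣQ = 0:
0.138·c·(31.5 − 146) + 0.263·4180·(31.5 − 22.5) = 0
-15.8 c = -9894.1
c = -9894.1/-15.8 ≈ 626.2 J/(kg·K)

c ≈ 626 J/(kg·K)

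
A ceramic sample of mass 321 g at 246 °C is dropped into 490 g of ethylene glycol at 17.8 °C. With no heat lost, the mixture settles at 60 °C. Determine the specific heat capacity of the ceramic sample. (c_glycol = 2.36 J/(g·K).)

c ≈ 0.817 J/(g·K)

Setting the total heat transfer to zero:
321×c×(60 − 246) + 490×2.36×(60 − 17.8) = 0
-59706 c = -48800
c = -48800/-59706 ≈ 0.8173 J/(g·K)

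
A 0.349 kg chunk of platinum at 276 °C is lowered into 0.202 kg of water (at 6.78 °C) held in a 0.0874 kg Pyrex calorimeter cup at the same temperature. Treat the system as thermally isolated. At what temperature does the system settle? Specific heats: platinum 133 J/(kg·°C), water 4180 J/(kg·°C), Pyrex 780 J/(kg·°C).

T_f ≈ 19.8 °C

With ΣQ=0 the equilibrium temperature is the m·c-weighted mean:
T_f = (46.42*276 + 844.36*6.78 + 68.17*6.78) / (46.42 + 844.36 + 68.17)
    = 18998 / 958.95 ≈ 19.81 °C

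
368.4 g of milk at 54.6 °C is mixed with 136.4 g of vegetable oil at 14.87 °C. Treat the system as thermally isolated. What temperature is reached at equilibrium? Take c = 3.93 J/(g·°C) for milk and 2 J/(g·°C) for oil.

T_f ≈ 48.3 °C

Conservation of energy gives ΣQ = 0:
368.4*3.93*(T − 54.6) + 136.4*2*(T − 14.87) = 0
(1447.8 + 272.8) T = 1447.8*54.6 + 272.8*14.87
T = 83107/1720.6 ≈ 48.30 °C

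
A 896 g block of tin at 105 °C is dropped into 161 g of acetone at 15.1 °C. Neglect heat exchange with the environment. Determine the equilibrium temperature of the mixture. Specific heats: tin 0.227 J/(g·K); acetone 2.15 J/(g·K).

Setting the total heat transfer to zero:
896×0.227×(T − 105) + 161×2.15×(T − 15.1) = 0
203.39(T − 105) + 346.15(T − 15.1) = 0
549.54 T = 26583
T ≈ 48.37 °C

T_f ≈ 48.4 °C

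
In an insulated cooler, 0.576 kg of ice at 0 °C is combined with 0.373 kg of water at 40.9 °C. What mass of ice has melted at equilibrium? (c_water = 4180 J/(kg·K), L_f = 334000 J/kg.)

m_melted ≈ 0.191 kg

Heat available from the water dropping to 0 °C: 0.373·4180·40.9 = 63769 J.
Fully melting the ice requires m_ice L_f = 0.576·334000 = 192384 J.
Since 63769 < 192384 J, not all the ice melts; equilibrium is at 0 °C.
Mass melted = 63769/334000 ≈ 0.1909 kg.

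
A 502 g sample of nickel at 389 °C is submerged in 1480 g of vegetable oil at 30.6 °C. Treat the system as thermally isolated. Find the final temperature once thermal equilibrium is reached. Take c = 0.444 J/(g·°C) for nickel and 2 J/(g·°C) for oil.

T_f ≈ 55.7 °C

Conservation of energy gives ΣQ = 0:
502×0.444×(T − 389) + 1480×2×(T − 30.6) = 0
(222.89 + 2960) T = 222.89×389 + 2960×30.6
T = 177279/3182.9 ≈ 55.70 °C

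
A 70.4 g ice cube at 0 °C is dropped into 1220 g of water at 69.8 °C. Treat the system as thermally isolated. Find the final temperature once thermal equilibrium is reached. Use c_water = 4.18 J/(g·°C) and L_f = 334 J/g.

T_f ≈ 61.6 °C

Setting the total heat transfer to zero:
latent heat to melt: 70.4×334 = 23514
  warm the meltwater: 294.27 T
  water cools: 1220×4.18×(T − 69.8) = 5099.6(T − 69.8)
5393.9 T = 355952 − 23514 = 332438
T ≈ 61.63 °C (positive, so assuming full melt was valid).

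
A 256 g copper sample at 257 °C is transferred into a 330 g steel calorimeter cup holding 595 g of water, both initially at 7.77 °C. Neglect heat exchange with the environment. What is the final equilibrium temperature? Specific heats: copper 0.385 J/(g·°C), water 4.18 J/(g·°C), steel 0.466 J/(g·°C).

T_f ≈ 16.7 °C

Taking heat into each body as positive, Σ m c ΔT = 0:
256×0.385×(T − 257) + 595×4.18×(T − 7.77) + 330×0.466×(T − 7.77) = 0
98.56(T − 257) + 2487.1(T − 7.77) + 153.78(T − 7.77) = 0
(98.56 + 2487.1 + 153.78) T = 98.56×257 + 2487.1×7.77 + 153.78×7.77
T ≈ 16.74 °C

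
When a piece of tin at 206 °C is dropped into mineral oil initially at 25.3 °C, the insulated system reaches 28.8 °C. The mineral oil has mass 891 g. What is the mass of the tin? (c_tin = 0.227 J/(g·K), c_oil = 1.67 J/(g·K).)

Taking heat into each body as positive, Σ m c ΔT = 0:
m×0.227×(28.8 − 206) + 891×1.67×(28.8 − 25.3) = 0
-40.22 m = -5207.9
m = -5207.9/-40.22 ≈ 129.5 g

m ≈ 129 g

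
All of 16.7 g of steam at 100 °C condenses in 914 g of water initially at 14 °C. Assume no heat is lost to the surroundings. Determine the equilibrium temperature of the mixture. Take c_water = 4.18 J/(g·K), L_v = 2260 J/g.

Energy balance with sensible and latent terms:
condense steam: −16.7·2260 = −37742; condensate cools 100→T: 16.7·4.18·(T − 100) = 69.81(T − 100); water warms: 914·4.18·(T − 14) = 3820.5(T − 14)
3890.3 T = 37742 + 6980.6 + 53487 = 98210
T ≈ 25.24 °C (< 100 °C, so full condensation is consistent).

T_f ≈ 25.2 °C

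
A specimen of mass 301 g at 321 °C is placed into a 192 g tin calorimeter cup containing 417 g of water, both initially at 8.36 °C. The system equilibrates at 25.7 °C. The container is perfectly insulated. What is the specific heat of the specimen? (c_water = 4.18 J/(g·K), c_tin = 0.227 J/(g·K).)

c ≈ 0.349 J/(g·K)

Taking heat into each body as positive, Σ m c ΔT = 0:
301×c×(25.7 − 321) + 417×4.18×(25.7 − 8.36) + 192×0.227×(25.7 − 8.36) = 0
-88885 c = -30980
c = -30980/-88885 ≈ 0.3485 J/(g·K)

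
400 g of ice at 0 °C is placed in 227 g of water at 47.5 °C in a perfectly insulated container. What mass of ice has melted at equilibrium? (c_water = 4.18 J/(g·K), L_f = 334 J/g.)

m_melted ≈ 135 g

Heat available from the water dropping to 0 °C: 227×4.18×47.5 = 45071 J.
Melting all 400 g of ice would need 400×334 = 133600 J.
Since 45071 < 133600 J, not all the ice melts; equilibrium is at 0 °C.
Mass melted = 45071/334 ≈ 134.9 g.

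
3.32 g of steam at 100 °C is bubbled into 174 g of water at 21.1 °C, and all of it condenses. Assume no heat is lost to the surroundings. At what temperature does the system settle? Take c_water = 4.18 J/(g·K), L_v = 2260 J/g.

T_f ≈ 32.7 °C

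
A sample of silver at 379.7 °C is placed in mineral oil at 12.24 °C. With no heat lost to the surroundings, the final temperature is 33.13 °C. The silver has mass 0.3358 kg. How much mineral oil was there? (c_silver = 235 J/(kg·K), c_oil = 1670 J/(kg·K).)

m ≈ 0.784 kg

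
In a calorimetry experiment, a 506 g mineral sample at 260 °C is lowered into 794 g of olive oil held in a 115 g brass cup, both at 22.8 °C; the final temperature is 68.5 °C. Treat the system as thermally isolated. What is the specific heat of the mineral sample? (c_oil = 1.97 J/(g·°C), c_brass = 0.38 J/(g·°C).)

c ≈ 0.758 J/(g·°C)

Energy conservation, ΣQ = 0:
506×c×(68.5 − 260) + 794×1.97×(68.5 − 22.8) + 115×0.38×(68.5 − 22.8) = 0
-96899 c = -73480
c = -73480/-96899 ≈ 0.7583 J/(g·°C)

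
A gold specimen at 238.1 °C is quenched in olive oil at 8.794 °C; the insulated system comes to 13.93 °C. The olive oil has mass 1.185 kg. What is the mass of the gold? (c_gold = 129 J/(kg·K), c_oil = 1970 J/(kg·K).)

Setting the total heat transfer to zero:
m×129×(13.93 − 238.1) + 1.185×1970×(13.93 − 8.794) = 0
-28918 m = -11990
m = -11990/-28918 ≈ 0.4146 kg

m ≈ 0.415 kg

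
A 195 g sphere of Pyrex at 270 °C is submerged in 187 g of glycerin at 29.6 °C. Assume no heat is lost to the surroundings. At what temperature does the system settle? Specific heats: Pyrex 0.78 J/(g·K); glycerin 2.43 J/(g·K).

Net heat exchanged in the isolated system is zero:
195*0.78*(T − 270) + 187*2.43*(T − 29.6) = 0
152.1(T − 270) + 454.41(T − 29.6) = 0
(152.1 + 454.41) T = 152.1*270 + 454.41*29.6
T = 54518/606.51 ≈ 89.89 °C

T_f ≈ 89.9 °C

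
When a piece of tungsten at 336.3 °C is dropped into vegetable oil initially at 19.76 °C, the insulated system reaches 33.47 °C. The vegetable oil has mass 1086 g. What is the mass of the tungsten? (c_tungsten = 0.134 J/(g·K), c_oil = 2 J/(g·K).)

m ≈ 734 g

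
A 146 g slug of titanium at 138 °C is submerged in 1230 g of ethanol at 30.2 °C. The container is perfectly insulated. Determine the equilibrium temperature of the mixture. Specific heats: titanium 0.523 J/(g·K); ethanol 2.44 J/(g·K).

|Q_titanium| = |Q_ethanol|:
146·0.523·(138 − T) = 1230·2.44·(T − 30.2)
76.36(138 − T) = 3001.2(T − 30.2)
3077.6 T = 101174  ⇒  T ≈ 32.87 °C

T_f ≈ 32.9 °C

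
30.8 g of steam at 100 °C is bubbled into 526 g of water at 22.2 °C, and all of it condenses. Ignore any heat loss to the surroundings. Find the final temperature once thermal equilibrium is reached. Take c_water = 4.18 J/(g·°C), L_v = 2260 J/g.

T_f ≈ 56.4 °C

Energy conservation, ΣQ = 0:
condense steam: −30.8·2260 = −69608; condensate cools 100→T: 30.8·4.18·(T − 100) = 128.74(T − 100); original water: 2198.7(T − 22.2)
2327.4 T = 69608 + 12874 + 48811 = 131293
T ≈ 56.41 °C — below 100 °C, confirming all the steam condensed.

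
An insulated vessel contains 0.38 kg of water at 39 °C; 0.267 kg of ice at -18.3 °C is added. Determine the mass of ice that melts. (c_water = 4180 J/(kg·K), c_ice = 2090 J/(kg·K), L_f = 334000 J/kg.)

Water can give up m c ΔT = 0.38·4180·39 = 61948 J before reaching 0 °C.
Warming the ice to 0 °C takes 0.267·2090·18.3 = 10212 J, leaving 51736 J for melting.
Melting all 0.267 kg of ice would need 0.267·334000 = 89178 J.
51736 J < 89178 J, so only part of the ice melts and the system sits at 0 °C.
m_melt = 51736 / L_f = 0.1549 kg.

m_melted ≈ 0.155 kg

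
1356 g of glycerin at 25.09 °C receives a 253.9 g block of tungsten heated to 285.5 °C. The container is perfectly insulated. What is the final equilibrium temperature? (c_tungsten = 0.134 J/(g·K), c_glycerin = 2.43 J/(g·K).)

T_f ≈ 27.8 °C

Conservation of energy gives ΣQ = 0:
253.9·0.134·(T − 285.5) + 1356·2.43·(T − 25.09) = 0
3329.1 T = 92387
T ≈ 27.75 °C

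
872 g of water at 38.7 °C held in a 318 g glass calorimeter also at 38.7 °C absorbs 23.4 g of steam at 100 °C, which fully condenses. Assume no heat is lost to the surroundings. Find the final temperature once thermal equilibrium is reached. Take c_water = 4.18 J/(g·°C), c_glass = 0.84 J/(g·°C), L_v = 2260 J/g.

Setting the total heat transfer to zero:
condense steam: −23.4×2260 = −52884
  condensate cools 100→T: 23.4×4.18×(T − 100) = 97.81(T − 100)
  water warms: 872×4.18×(T − 38.7) = 3645(T − 38.7)
  cup: 267.12(T − 38.7)
4009.9 T = 52884 + 9781.2 + 151397 = 214063
T ≈ 53.38 °C — below 100 °C, confirming all the steam condensed.

T_f ≈ 53.4 °C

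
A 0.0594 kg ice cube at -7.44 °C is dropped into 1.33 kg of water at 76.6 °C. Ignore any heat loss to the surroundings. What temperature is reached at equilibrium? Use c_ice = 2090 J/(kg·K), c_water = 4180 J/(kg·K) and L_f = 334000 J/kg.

Energy balance with sensible and latent terms:
warm ice to 0 °C: 0.0594×2090×(0 − (-7.44)) = 923.65
  latent heat to melt: 0.0594×334000 = 19840
  meltwater 0→T: 0.0594×4180×T = 248.29 T
  water: 5559.4(T − 76.6)
5807.7 T = 425850 − 20763 = 405087
T ≈ 69.75 °C — above 0 °C, consistent with complete melting.

T_f ≈ 69.8 °C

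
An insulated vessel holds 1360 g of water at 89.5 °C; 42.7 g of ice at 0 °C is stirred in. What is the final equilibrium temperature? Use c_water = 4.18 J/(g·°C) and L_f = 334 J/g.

T_f ≈ 84.3 °C

Net heat exchanged in the isolated system is zero:
melt ice: 42.7·334 = 14262
  meltwater 0→T: 42.7·4.18·T = 178.49 T
  water cools: 1360·4.18·(T − 89.5) = 5684.8(T − 89.5)
5863.3 T = 508790 − 14262 = 494528
T ≈ 84.34 °C (positive, so assuming full melt was valid).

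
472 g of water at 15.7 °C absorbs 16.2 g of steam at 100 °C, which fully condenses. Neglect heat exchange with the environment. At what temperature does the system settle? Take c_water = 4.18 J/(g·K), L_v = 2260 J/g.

T_f ≈ 36.4 °C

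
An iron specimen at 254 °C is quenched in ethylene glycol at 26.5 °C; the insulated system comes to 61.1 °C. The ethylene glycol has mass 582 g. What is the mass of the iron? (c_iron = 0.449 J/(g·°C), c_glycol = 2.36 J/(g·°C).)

Heat gained plus heat lost sum to zero:
m×0.449×(61.1 − 254) + 582×2.36×(61.1 − 26.5) = 0
-86.61 m = -47524
m = -47524/-86.61 ≈ 548.7 g

m ≈ 549 g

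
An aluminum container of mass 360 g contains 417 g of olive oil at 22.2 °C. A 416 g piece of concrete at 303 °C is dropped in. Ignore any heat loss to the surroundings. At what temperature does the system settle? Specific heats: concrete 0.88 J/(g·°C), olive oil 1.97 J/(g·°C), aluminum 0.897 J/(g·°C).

Setting the total heat transfer to zero:
416*0.88*(T − 303) + 417*1.97*(T − 22.2) + 360*0.897*(T − 22.2) = 0
1510.5 T = 136328
T ≈ 90.25 °C

T_f ≈ 90.3 °C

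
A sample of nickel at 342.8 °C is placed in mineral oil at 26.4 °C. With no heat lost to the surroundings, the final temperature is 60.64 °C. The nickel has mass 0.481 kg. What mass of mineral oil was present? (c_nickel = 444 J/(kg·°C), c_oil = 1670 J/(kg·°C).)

m ≈ 1.05 kg

|Q_nickel| = |Q_oil|:
0.481·444·(342.8 − 60.64) = m·1670·(60.64 − 26.4)
57181 m = 60259  ⇒  m ≈ 1.054 kg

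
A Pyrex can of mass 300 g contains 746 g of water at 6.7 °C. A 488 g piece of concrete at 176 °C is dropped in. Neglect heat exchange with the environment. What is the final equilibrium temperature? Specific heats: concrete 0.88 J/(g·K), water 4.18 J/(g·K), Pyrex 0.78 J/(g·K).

With ΣQ=0 the equilibrium temperature is the m·c-weighted mean:
T_f = (429.44·176 + 3118.3·6.7 + 234·6.7) / (429.44 + 3118.3 + 234)
    = 98042 / 3781.7 ≈ 25.93 °C

T_f ≈ 25.9 °C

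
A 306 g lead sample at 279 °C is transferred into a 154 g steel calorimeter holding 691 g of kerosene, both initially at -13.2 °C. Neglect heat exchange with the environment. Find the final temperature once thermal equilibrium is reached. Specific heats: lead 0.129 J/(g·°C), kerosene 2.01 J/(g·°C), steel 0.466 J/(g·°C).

T_f = Σ m_i c_i T_i / Σ m_i c_i:
T_f = (39.47*279 + 1388.9*(-13.2) + 71.76*(-13.2)) / (39.47 + 1388.9 + 71.76)
    = -8267.7 / 1500.1 ≈ -5.51 °C

T_f ≈ -5.5 °C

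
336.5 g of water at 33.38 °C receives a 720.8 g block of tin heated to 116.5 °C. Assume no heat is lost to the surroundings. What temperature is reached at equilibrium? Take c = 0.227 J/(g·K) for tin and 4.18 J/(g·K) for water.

T_f ≈ 42.0 °C

|Q_tin| = |Q_water|:
720.8×0.227×(116.5 − T) = 336.5×4.18×(T − 33.38)
163.62(116.5 − T) = 1406.6(T − 33.38)
1570.2 T = 66013  ⇒  T ≈ 42.04 °C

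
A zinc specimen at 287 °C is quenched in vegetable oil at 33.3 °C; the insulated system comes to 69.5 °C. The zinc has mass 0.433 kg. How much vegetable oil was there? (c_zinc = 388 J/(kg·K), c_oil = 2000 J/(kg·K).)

Energy conservation, ΣQ = 0:
0.433×388×(69.5 − 287) + m×2000×(69.5 − 33.3) = 0
72400 m = 36541
m = 36541/72400 ≈ 0.5047 kg

m ≈ 0.505 kg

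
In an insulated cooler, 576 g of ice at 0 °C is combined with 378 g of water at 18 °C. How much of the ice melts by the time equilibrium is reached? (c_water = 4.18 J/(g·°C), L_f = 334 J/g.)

m_melted ≈ 85.2 g

Water can give up m c ΔT = 378×4.18×18 = 28441 J before reaching 0 °C.
To melt every bit of ice: 576×334 = 192384 J.
Since 28441 < 192384 J, not all the ice melts; equilibrium is at 0 °C.
Mass melted = 28441/334 ≈ 85.15 g.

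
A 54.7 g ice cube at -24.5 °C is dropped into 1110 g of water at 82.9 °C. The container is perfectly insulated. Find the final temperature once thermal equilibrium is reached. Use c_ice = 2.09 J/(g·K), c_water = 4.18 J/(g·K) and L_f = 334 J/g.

Energy conservation, ΣQ = 0:
warm ice to 0 °C: 54.7×2.09×(0 − (-24.5)) = 2800.9
  latent heat to melt: 54.7×334 = 18270
  meltwater 0→T: 54.7×4.18×T = 228.65 T
  water: 4639.8(T − 82.9)
4868.4 T = 384639 − 21071 = 363569
T ≈ 74.68 °C (positive, so assuming full melt was valid).

T_f ≈ 74.7 °C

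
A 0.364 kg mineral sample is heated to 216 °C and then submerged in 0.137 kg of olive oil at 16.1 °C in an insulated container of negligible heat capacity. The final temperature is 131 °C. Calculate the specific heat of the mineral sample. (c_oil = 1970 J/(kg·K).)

c ≈ 1000 J/(kg·K)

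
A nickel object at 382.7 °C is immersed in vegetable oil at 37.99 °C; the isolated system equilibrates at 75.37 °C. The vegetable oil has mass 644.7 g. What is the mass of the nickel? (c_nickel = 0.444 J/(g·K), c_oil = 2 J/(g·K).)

Heat lost by the nickel = heat gained by the oil:
m×0.444×(382.7 − 75.37) = 644.7×2×(75.37 − 37.99)
136.45 m = 48198  ⇒  m ≈ 353.2 g

m ≈ 353 g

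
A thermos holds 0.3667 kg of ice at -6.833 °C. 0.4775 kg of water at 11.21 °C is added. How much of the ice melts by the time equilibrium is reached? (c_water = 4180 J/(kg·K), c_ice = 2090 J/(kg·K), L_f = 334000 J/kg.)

Water can give up m c ΔT = 0.4775·4180·11.21 = 22375 J before reaching 0 °C.
Of that, 0.3667·2090·6.833 = 5236.8 J goes to bring the ice to 0 °C, leaving 17138 J.
To melt every bit of ice: 0.3667·334000 = 122478 J.
Since 17138 < 122478 J, not all the ice melts; equilibrium is at 0 °C.
m_melt = 17138 / L_f = 0.05131 kg.

m_melted ≈ 0.0513 kg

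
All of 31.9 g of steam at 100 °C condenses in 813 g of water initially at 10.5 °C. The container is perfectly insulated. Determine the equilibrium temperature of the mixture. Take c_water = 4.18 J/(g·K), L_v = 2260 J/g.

T_f ≈ 34.3 °C

Setting the total heat transfer to zero:
condense steam: −31.9×2260 = −72094; condensed water 100 °C→T: 133.34(T − 100); water warms: 813×4.18×(T − 10.5) = 3398.3(T − 10.5)
3531.7 T = 72094 + 13334 + 35683 = 121111
T ≈ 34.29 °C (< 100 °C, so full condensation is consistent).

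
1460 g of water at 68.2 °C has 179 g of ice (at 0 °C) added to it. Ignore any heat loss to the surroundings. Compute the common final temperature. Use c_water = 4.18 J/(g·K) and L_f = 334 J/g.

T_f ≈ 52.0 °C

Setting the total heat transfer to zero:
latent heat to melt: 179×334 = 59786
  meltwater 0→T: 179×4.18×T = 748.22 T
  water: 6102.8(T − 68.2)
6851 T = 416211 − 59786 = 356425
T ≈ 52.03 °C (positive, so assuming full melt was valid).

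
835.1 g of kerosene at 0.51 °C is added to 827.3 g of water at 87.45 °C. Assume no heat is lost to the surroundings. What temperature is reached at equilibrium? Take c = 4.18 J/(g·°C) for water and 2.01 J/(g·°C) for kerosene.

T_f ≈ 59.0 °C

With ΣQ=0 the equilibrium temperature is the m·c-weighted mean:
T_f = (3458.1×87.45 + 1678.6×0.51) / (3458.1 + 1678.6)
    = 303268 / 5136.7 ≈ 59.04 °C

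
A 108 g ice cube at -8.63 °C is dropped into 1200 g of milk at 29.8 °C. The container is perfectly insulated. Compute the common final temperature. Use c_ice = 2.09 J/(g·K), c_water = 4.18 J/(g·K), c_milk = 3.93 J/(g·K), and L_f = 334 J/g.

T_f ≈ 19.8 °C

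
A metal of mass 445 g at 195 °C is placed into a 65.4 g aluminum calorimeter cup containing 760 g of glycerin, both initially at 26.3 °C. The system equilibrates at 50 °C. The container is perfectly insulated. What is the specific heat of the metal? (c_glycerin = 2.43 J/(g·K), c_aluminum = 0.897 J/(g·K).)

c ≈ 0.7 J/(g·K)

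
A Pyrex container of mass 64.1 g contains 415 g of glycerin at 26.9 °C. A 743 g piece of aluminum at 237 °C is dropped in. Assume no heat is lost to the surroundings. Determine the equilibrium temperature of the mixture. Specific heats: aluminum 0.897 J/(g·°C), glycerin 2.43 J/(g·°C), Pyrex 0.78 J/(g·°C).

Heat gained plus heat lost sum to zero:
743*0.897*(T − 237) + 415*2.43*(T − 26.9) + 64.1*0.78*(T − 26.9) = 0
666.47(T − 237) + 1008.5(T − 26.9) + 50(T − 26.9) = 0
(666.47 + 1008.5 + 50) T = 666.47*237 + 1008.5*26.9 + 50*26.9
T = 186426/1724.9 ≈ 108.08 °C

T_f ≈ 108.1 °C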